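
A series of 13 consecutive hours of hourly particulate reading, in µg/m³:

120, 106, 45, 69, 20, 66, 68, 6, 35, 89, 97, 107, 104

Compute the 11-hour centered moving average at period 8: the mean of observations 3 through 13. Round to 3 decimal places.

64.182

Sum of periods 3–13: 45 + 69 + 20 + 66 + 68 + 6 + 35 + 89 + 97 + 107 + 104 = 706
Divide by 11: 706 / 11 = 64.182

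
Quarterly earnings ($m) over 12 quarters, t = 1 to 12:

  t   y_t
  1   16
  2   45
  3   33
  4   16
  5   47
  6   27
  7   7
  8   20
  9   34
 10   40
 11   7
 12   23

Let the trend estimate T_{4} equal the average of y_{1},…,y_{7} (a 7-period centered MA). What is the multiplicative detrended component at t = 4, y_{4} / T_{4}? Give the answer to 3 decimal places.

0.586

Trend T_4 = (16 + 45 + 33 + 16 + 47 + 27 + 7) / 7 = 191/7 = 27.28571
Ratio to trend: 16 / 27.28571 = 0.586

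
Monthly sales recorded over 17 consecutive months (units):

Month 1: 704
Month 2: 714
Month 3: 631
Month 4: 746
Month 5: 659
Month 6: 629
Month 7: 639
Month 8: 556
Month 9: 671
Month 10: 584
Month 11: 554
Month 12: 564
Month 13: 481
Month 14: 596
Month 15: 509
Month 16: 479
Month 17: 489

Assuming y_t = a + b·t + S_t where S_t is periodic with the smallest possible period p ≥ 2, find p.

First differences y_{t+1} − y_t: 10, -83, 115, -87, -30, 10, -83, 115, -87, -30, 10, -83, …
The difference pattern repeats every 5 terms and not for any smaller step, so p = 5.

5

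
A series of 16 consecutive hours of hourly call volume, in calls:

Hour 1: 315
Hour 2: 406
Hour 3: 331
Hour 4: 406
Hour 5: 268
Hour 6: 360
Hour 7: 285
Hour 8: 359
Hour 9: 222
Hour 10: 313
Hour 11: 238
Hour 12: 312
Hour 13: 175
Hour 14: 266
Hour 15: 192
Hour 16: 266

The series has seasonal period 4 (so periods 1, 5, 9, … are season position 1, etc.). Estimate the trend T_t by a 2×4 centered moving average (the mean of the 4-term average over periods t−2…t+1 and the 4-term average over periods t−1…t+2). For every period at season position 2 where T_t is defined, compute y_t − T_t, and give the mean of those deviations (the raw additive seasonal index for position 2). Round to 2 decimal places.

35.83

Season position 2 occurs at t = 6, 10, 14 (where T_t is defined).
t=6: T_6 = 323.8750; y_6 − T_6 = 360 − 323.8750 = 36.1250
t=10: T_10 = 277.1250; y_10 − T_10 = 313 − 277.1250 = 35.8750
t=14: T_14 = 230.5000; y_14 − T_14 = 266 − 230.5000 = 35.5000
Mean deviation: (36.1250 + 35.8750 + 35.5000) / 3 = 35.83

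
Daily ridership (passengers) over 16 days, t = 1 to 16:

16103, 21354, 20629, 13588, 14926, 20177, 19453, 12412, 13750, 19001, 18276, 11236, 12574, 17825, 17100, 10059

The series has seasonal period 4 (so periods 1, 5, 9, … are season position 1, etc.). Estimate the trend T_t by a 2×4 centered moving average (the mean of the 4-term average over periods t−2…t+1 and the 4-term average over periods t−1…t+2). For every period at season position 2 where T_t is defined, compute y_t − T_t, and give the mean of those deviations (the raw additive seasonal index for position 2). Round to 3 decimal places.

Season position 2 occurs at t = 6, 10, 14 (where T_t is defined).
t=6: T_6 = 16889.00000; y_6 − T_6 = 20177 − 16889.00000 = 3288.00000
t=10: T_10 = 15712.75000; y_10 − T_10 = 19001 − 15712.75000 = 3288.25000
t=14: T_14 = 14536.62500; y_14 − T_14 = 17825 − 14536.62500 = 3288.37500
Mean deviation: (3288.00000 + 3288.25000 + 3288.37500) / 3 = 3288.208

3288.208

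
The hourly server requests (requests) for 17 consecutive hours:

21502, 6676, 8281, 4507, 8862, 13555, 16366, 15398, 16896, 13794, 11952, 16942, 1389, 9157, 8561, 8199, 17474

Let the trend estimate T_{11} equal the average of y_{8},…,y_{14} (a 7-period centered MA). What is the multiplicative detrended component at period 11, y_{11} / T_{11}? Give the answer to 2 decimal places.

0.98

Trend T_11 = (15398 + 16896 + 13794 + 11952 + 16942 + 1389 + 9157) / 7 = 85528/7 = 12218.2857
Ratio to trend: 11952 / 12218.2857 = 0.98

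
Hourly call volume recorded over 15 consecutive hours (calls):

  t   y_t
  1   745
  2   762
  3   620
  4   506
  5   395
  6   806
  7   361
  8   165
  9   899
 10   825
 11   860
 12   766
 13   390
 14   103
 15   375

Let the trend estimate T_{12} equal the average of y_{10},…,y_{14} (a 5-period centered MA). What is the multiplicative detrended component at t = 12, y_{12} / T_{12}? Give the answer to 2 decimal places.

1.30

Trend T_12 = (825 + 860 + 766 + 390 + 103) / 5 = 2944/5 = 588.8000
Ratio to trend: 766 / 588.8000 = 1.30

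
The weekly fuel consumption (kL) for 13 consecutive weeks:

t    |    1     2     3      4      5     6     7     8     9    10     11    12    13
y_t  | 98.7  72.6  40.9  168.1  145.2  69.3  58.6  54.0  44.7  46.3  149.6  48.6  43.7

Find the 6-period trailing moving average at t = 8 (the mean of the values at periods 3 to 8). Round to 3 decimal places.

89.350

Sum of periods 3–8: 40.9 + 168.1 + 145.2 + 69.3 + 58.6 + 54.0 = 536.1
Divide by 6: 536.1 / 6 = 89.350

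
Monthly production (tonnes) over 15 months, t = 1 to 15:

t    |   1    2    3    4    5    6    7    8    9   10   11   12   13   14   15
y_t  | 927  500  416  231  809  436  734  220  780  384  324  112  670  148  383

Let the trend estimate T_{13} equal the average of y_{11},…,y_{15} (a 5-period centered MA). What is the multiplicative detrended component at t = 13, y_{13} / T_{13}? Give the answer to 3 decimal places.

2.046

Trend T_13 = (324 + 112 + 670 + 148 + 383) / 5 = 1637/5 = 327.40000
Ratio to trend: 670 / 327.40000 = 2.046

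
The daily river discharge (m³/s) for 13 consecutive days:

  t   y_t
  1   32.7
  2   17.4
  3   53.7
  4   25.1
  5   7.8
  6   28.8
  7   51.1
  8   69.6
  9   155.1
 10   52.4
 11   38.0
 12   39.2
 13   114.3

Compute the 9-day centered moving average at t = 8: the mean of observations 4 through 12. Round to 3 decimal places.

Sum of periods 4–12: 25.1 + 7.8 + 28.8 + 51.1 + 69.6 + 155.1 + 52.4 + 38.0 + 39.2 = 467.1
Divide by 9: 467.1 / 9 = 51.900

51.900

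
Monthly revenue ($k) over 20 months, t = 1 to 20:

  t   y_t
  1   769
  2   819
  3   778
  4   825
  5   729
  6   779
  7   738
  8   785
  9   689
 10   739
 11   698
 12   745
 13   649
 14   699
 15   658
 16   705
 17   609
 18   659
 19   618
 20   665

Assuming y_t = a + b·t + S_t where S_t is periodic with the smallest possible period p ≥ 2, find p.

4

First differences y_{t+1} − y_t: 50, -41, 47, -96, 50, -41, 47, -96, 50, -41, …
The difference pattern repeats every 4 terms and not for any smaller step, so p = 4.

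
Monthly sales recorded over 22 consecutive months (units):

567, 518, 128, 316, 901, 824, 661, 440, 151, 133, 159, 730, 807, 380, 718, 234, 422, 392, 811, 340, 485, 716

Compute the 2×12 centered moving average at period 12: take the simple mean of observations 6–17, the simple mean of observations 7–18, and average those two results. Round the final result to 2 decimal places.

Sum over 6–17: 824 + 661 + 440 + 151 + 133 + 159 + 730 + 807 + 380 + 718 + 234 + 422 = 5659
Sum over 7–18: 661 + 440 + 151 + 133 + 159 + 730 + 807 + 380 + 718 + 234 + 422 + 392 = 5227
CMA at t=12 = (5659 + 5227) / (2·12) = 10886 / 24 = 453.58

453.58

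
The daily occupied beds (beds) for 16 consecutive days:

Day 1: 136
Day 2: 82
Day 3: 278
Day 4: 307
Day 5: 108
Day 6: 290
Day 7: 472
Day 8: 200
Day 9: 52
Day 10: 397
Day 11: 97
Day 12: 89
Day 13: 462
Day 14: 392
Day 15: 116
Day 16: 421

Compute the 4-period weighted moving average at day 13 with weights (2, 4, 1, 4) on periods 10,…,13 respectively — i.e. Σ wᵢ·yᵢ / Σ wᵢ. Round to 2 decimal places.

Weighted sum: 2·397 + 4·97 + 1·89 + 4·462 = 794 + 388 + 89 + 1848 = 3119
Weight total: 2 + 4 + 1 + 4 = 11
WMA = 3119 / 11 = 283.55

283.55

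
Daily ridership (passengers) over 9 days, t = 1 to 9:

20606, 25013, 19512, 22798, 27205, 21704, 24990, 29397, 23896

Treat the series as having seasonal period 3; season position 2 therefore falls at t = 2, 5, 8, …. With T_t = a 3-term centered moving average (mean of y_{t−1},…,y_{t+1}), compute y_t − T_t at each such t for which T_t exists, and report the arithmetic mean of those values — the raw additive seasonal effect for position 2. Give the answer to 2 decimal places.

Season position 2 occurs at t = 2, 5, 8 (where T_t is defined).
t=2: T_2 = 21710.3333; y_2 − T_2 = 25013 − 21710.3333 = 3302.6667
t=5: T_5 = 23902.3333; y_5 − T_5 = 27205 − 23902.3333 = 3302.6667
t=8: T_8 = 26094.3333; y_8 − T_8 = 29397 − 26094.3333 = 3302.6667
Mean deviation: (3302.6667 + 3302.6667 + 3302.6667) / 3 = 3302.67

3302.67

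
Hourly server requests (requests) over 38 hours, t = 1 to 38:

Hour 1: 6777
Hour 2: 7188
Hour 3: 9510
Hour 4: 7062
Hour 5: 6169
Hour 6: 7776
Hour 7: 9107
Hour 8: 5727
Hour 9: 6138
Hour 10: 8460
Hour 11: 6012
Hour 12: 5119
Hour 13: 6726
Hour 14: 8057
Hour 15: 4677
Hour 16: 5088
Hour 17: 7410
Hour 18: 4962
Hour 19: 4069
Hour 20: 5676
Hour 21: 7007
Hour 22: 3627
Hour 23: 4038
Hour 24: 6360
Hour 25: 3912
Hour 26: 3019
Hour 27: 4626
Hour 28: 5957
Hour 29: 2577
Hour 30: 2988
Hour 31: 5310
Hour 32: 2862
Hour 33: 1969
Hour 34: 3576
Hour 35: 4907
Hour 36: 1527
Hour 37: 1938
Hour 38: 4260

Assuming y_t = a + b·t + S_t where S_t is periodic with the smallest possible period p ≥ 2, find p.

First differences y_{t+1} − y_t: 411, 2322, -2448, -893, 1607, 1331, -3380, 411, 2322, -2448, -893, 1607, 1331, -3380, 411, 2322, …
The difference pattern repeats every 7 terms and not for any smaller step, so p = 7.

7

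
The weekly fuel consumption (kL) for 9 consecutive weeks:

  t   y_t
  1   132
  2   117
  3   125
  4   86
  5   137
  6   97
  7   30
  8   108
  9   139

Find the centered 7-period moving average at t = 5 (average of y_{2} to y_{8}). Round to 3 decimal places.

100.000

Sum of periods 2–8: 117 + 125 + 86 + 137 + 97 + 30 + 108 = 700
Divide by 7: 700 / 7 = 100.000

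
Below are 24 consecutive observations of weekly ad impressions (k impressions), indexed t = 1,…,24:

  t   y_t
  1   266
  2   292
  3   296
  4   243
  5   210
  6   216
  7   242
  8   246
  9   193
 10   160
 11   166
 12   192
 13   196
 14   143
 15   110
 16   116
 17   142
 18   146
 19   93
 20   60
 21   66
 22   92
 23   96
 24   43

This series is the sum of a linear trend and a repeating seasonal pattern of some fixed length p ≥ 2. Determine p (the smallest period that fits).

5

First differences y_{t+1} − y_t: 26, 4, -53, -33, 6, 26, 4, -53, -33, 6, 26, 4, …
The difference pattern repeats every 5 terms and not for any smaller step, so p = 5.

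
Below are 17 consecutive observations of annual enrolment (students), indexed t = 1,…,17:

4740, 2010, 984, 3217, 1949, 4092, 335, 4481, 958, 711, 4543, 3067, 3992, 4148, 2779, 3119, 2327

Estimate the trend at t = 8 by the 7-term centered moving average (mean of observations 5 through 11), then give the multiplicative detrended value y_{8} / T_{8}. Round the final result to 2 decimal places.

Trend T_8 = (1949 + 4092 + 335 + 4481 + 958 + 711 + 4543) / 7 = 17069/7 = 2438.4286
Ratio to trend: 4481 / 2438.4286 = 1.84

1.84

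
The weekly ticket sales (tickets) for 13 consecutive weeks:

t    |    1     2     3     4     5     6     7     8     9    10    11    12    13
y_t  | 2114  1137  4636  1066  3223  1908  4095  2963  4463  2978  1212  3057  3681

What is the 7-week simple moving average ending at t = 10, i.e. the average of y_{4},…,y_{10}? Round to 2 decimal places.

Sum of periods 4–10: 1066 + 3223 + 1908 + 4095 + 2963 + 4463 + 2978 = 20696
Divide by 7: 20696 / 7 = 2956.57

2956.57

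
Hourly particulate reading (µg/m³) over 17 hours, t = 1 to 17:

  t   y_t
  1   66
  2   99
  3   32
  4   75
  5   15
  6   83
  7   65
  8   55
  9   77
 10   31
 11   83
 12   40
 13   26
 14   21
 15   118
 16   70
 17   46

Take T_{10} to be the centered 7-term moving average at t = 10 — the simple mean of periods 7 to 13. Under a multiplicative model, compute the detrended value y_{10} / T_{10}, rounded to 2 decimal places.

Trend T_10 = (65 + 55 + 77 + 31 + 83 + 40 + 26) / 7 = 377/7 = 53.8571
Ratio to trend: 31 / 53.8571 = 0.58

0.58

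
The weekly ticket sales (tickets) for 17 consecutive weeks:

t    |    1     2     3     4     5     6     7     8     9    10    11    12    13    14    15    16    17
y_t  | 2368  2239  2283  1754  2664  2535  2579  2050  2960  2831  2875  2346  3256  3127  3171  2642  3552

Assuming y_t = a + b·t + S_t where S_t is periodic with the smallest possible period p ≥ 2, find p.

4

First differences y_{t+1} − y_t: -129, 44, -529, 910, -129, 44, -529, 910, -129, 44, …
The difference pattern repeats every 4 terms and not for any smaller step, so p = 4.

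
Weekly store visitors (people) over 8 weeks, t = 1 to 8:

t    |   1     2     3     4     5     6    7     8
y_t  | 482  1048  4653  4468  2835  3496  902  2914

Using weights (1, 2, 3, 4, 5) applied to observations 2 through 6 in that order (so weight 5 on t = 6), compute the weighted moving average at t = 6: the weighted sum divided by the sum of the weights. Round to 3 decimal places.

3505.200

Weighted sum: 1·1048 + 2·4653 + 3·4468 + 4·2835 + 5·3496 = 1048 + 9306 + 13404 + 11340 + 17480 = 52578
Weight total: 1 + 2 + 3 + 4 + 5 = 15
WMA = 52578 / 15 = 3505.200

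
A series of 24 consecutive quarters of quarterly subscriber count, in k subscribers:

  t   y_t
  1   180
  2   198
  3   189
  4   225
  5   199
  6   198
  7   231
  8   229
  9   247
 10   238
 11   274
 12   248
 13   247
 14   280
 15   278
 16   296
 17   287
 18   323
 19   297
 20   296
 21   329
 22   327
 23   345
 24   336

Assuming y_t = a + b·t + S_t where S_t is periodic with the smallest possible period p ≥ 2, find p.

First differences y_{t+1} − y_t: 18, -9, 36, -26, -1, 33, -2, 18, -9, 36, -26, -1, 33, -2, 18, -9, …
The difference pattern repeats every 7 terms and not for any smaller step, so p = 7.

7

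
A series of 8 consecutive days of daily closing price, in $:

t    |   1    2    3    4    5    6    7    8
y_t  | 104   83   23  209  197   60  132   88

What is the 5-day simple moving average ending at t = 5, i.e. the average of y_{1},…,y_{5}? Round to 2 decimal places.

123.20

Sum of periods 1–5: 104 + 83 + 23 + 209 + 197 = 616
Divide by 5: 616 / 5 = 123.20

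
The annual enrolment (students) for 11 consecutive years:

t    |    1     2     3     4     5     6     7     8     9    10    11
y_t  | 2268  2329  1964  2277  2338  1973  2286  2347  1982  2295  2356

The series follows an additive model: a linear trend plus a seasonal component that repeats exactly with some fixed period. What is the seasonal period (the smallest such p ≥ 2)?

First differences y_{t+1} − y_t: 61, -365, 313, 61, -365, 313, 61, -365, …
The difference pattern repeats every 3 terms and not for any smaller step, so p = 3.

3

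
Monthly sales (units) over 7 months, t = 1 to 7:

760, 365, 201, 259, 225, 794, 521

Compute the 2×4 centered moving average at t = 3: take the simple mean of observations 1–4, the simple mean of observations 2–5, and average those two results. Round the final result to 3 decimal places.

Sum over 1–4: 760 + 365 + 201 + 259 = 1585
Sum over 2–5: 365 + 201 + 259 + 225 = 1050
CMA at t=3 = (1585 + 1050) / (2·4) = 2635 / 8 = 329.375

329.375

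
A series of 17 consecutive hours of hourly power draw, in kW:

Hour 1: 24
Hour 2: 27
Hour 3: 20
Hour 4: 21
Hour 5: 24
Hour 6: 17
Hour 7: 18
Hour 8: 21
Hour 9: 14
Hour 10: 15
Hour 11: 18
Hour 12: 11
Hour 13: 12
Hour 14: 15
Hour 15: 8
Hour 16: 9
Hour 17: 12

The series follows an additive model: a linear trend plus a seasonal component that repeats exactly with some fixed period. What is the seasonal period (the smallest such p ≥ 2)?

3

First differences y_{t+1} − y_t: 3, -7, 1, 3, -7, 1, 3, -7, …
The difference pattern repeats every 3 terms and not for any smaller step, so p = 3.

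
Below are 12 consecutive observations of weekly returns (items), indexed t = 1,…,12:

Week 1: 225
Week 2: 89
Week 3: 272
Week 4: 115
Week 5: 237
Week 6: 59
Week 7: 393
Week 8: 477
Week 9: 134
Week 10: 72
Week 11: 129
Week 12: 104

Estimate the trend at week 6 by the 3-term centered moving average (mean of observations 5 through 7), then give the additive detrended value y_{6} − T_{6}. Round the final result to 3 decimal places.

-170.667

Trend T_6 = (237 + 59 + 393) / 3 = 689/3 = 229.66667
Detrended value: 59 − 229.66667 = -170.667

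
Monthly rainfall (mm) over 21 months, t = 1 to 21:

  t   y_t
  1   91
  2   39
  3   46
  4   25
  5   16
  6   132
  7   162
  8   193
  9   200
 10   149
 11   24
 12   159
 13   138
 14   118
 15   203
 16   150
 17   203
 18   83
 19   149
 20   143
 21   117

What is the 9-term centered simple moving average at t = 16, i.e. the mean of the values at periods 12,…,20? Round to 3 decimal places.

149.556

Sum of periods 12–20: 159 + 138 + 118 + 203 + 150 + 203 + 83 + 149 + 143 = 1346
Divide by 9: 1346 / 9 = 149.556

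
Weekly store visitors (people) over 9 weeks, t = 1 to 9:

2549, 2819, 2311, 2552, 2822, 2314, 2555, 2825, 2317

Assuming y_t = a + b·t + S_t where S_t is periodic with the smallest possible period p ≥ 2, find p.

3

First differences y_{t+1} − y_t: 270, -508, 241, 270, -508, 241, 270, -508, …
The difference pattern repeats every 3 terms and not for any smaller step, so p = 3.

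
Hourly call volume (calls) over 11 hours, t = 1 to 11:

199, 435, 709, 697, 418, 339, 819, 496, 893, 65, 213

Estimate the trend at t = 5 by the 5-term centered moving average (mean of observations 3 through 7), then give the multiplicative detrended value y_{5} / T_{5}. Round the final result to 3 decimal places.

Trend T_5 = (709 + 697 + 418 + 339 + 819) / 5 = 2982/5 = 596.40000
Ratio to trend: 418 / 596.40000 = 0.701

0.701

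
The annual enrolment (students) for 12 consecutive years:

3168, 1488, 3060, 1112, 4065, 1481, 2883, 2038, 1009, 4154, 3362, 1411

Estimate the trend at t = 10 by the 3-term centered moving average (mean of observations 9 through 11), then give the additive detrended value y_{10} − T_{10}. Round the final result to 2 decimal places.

Trend T_10 = (1009 + 4154 + 3362) / 3 = 8525/3 = 2841.6667
Detrended value: 4154 − 2841.6667 = 1312.33

1312.33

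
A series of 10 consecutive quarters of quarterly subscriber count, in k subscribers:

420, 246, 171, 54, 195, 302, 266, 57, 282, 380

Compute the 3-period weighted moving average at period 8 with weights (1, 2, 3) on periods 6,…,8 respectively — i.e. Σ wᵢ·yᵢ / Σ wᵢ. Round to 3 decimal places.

167.500

Weighted sum: 1·302 + 2·266 + 3·57 = 302 + 532 + 171 = 1005
Weight total: 1 + 2 + 3 = 6
WMA = 1005 / 6 = 167.500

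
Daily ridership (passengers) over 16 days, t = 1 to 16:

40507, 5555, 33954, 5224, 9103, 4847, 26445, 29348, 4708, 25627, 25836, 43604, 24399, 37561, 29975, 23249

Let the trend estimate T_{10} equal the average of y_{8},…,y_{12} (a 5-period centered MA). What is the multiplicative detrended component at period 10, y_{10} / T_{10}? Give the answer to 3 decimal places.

Trend T_10 = (29348 + 4708 + 25627 + 25836 + 43604) / 5 = 129123/5 = 25824.60000
Ratio to trend: 25627 / 25824.60000 = 0.992

0.992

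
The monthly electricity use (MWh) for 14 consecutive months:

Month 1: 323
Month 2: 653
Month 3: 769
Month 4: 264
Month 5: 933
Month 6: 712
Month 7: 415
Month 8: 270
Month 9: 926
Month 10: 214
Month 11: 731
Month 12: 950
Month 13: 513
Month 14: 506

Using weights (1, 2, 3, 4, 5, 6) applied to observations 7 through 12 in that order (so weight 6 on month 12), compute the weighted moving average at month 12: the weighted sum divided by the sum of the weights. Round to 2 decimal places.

Weighted sum: 1·415 + 2·270 + 3·926 + 4·214 + 5·731 + 6·950 = 415 + 540 + 2778 + 856 + 3655 + 5700 = 13944
Weight total: 1 + 2 + 3 + 4 + 5 + 6 = 21
WMA = 13944 / 21 = 664.00

664.00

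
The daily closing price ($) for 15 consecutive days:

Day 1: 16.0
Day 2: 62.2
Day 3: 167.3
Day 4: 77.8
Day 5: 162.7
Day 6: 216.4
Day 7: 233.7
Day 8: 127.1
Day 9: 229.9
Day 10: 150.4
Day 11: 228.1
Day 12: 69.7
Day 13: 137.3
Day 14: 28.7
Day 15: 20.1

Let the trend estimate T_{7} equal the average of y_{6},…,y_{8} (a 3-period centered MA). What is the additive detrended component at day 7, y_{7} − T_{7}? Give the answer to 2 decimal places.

41.30

Trend T_7 = (216.4 + 233.7 + 127.1) / 3 = 577.2/3 = 192.4000
Detrended value: 233.7 − 192.4000 = 41.30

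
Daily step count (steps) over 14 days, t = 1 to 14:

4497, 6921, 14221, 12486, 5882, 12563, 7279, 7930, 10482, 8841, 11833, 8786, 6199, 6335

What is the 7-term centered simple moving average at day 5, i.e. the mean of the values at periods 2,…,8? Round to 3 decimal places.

Sum of periods 2–8: 6921 + 14221 + 12486 + 5882 + 12563 + 7279 + 7930 = 67282
Divide by 7: 67282 / 7 = 9611.714

9611.714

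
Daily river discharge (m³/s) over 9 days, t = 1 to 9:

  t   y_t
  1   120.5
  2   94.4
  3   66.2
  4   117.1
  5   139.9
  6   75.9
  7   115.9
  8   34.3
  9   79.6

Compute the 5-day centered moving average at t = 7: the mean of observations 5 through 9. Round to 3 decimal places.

Sum of periods 5–9: 139.9 + 75.9 + 115.9 + 34.3 + 79.6 = 445.6
Divide by 5: 445.6 / 5 = 89.120

89.120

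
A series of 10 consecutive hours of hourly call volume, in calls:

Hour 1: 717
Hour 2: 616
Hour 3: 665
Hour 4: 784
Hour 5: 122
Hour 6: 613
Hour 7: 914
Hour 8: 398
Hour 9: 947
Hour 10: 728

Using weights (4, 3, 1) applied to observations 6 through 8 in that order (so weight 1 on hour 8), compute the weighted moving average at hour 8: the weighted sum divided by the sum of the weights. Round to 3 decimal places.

699.000

Weighted sum: 4·613 + 3·914 + 1·398 = 2452 + 2742 + 398 = 5592
Weight total: 4 + 3 + 1 = 8
WMA = 5592 / 8 = 699.000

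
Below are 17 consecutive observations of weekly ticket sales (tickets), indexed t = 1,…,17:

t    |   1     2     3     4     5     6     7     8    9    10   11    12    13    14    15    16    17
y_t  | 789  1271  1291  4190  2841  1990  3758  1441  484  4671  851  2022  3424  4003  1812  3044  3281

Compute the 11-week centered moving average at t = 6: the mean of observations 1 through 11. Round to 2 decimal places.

2143.36

Sum of periods 1–11: 789 + 1271 + 1291 + 4190 + 2841 + 1990 + 3758 + 1441 + 484 + 4671 + 851 = 23577
Divide by 11: 23577 / 11 = 2143.36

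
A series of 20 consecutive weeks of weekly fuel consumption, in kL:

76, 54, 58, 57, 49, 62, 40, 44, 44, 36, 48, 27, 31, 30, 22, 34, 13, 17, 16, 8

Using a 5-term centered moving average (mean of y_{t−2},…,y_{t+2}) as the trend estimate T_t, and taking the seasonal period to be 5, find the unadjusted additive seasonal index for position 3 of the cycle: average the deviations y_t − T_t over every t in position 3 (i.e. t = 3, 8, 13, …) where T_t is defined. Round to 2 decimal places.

Season position 3 occurs at t = 3, 8, 13, 18 (where T_t is defined).
t=3: T_3 = 58.8000; y_3 − T_3 = 58 − 58.8000 = -0.8000
t=8: T_8 = 45.2000; y_8 − T_8 = 44 − 45.2000 = -1.2000
t=13: T_13 = 31.6000; y_13 − T_13 = 31 − 31.6000 = -0.6000
t=18: T_18 = 17.6000; y_18 − T_18 = 17 − 17.6000 = -0.6000
Mean deviation: (-0.8000 + -1.2000 + -0.6000 + -0.6000) / 4 = -0.80

-0.80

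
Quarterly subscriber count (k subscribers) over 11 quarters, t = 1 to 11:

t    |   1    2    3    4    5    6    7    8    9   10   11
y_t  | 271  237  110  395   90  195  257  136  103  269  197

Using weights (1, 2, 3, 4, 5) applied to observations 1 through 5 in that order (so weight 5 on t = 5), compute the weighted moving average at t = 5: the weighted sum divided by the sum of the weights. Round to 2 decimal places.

207.00

Weighted sum: 1·271 + 2·237 + 3·110 + 4·395 + 5·90 = 271 + 474 + 330 + 1580 + 450 = 3105
Weight total: 1 + 2 + 3 + 4 + 5 = 15
WMA = 3105 / 15 = 207.00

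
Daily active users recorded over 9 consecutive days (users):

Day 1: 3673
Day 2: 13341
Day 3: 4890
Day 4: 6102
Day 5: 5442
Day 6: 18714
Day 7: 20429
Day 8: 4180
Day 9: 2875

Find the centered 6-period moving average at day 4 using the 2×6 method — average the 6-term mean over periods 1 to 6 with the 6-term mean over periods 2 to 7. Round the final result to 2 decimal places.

Sum over 1–6: 3673 + 13341 + 4890 + 6102 + 5442 + 18714 = 52162
Sum over 2–7: 13341 + 4890 + 6102 + 5442 + 18714 + 20429 = 68918
CMA at t=4 = (52162 + 68918) / (2·6) = 121080 / 12 = 10090.00

10090.00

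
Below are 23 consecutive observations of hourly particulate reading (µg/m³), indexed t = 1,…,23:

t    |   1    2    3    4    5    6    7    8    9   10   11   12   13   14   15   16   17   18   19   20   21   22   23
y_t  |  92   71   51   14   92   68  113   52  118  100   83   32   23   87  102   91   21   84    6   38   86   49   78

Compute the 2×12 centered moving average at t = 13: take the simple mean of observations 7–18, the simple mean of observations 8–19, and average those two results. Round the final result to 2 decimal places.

71.04

Sum over 7–18: 113 + 52 + 118 + 100 + 83 + 32 + 23 + 87 + 102 + 91 + 21 + 84 = 906
Sum over 8–19: 52 + 118 + 100 + 83 + 32 + 23 + 87 + 102 + 91 + 21 + 84 + 6 = 799
CMA at t=13 = (906 + 799) / (2·12) = 1705 / 24 = 71.04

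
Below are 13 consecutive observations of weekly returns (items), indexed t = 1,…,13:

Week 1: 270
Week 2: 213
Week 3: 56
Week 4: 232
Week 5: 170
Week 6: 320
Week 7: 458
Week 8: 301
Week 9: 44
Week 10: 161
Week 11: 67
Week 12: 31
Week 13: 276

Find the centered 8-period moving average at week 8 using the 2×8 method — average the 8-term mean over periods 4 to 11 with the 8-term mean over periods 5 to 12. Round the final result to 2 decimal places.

Sum over 4–11: 232 + 170 + 320 + 458 + 301 + 44 + 161 + 67 = 1753
Sum over 5–12: 170 + 320 + 458 + 301 + 44 + 161 + 67 + 31 = 1552
CMA at t=8 = (1753 + 1552) / (2·8) = 3305 / 16 = 206.56

206.56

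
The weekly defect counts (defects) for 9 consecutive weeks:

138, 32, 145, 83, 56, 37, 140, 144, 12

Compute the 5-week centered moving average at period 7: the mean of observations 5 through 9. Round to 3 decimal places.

Sum of periods 5–9: 56 + 37 + 140 + 144 + 12 = 389
Divide by 5: 389 / 5 = 77.800

77.800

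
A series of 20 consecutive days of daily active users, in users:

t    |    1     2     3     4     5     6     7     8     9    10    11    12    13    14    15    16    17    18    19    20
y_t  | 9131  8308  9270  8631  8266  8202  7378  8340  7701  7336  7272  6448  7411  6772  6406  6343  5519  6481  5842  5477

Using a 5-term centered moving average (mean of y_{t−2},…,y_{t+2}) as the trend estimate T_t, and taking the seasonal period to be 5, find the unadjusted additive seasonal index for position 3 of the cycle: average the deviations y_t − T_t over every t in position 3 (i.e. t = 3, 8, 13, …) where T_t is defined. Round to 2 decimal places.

548.80

Season position 3 occurs at t = 3, 8, 13, 18 (where T_t is defined).
t=3: T_3 = 8721.2000; y_3 − T_3 = 9270 − 8721.2000 = 548.8000
t=8: T_8 = 7791.4000; y_8 − T_8 = 8340 − 7791.4000 = 548.6000
t=13: T_13 = 6861.8000; y_13 − T_13 = 7411 − 6861.8000 = 549.2000
t=18: T_18 = 5932.4000; y_18 − T_18 = 6481 − 5932.4000 = 548.6000
Mean deviation: (548.8000 + 548.6000 + 549.2000 + 548.6000) / 4 = 548.80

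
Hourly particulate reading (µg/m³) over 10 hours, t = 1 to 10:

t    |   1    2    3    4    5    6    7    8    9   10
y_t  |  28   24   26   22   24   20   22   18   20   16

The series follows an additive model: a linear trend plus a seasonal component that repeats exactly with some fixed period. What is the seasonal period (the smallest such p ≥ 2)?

2

First differences y_{t+1} − y_t: -4, 2, -4, 2, -4, 2, …
The difference pattern repeats every 2 terms and not for any smaller step, so p = 2.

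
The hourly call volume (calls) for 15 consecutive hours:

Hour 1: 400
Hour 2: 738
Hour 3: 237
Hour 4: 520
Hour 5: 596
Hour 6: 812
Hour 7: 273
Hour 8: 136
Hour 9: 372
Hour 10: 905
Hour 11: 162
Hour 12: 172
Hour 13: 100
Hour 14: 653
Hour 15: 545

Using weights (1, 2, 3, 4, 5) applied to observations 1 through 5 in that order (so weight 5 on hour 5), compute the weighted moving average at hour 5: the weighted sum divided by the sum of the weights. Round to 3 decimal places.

Weighted sum: 1·400 + 2·738 + 3·237 + 4·520 + 5·596 = 400 + 1476 + 711 + 2080 + 2980 = 7647
Weight total: 1 + 2 + 3 + 4 + 5 = 15
WMA = 7647 / 15 = 509.800

509.800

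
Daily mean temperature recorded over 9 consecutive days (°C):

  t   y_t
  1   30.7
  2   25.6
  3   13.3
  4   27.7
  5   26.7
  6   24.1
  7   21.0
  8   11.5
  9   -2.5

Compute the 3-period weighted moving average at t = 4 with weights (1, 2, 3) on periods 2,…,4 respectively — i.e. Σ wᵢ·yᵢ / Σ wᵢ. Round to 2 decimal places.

22.55

Weighted sum: 1·25.6 + 2·13.3 + 3·27.7 = 25.6 + 26.6 + 83.1 = 135.3
Weight total: 1 + 2 + 3 = 6
WMA = 135.3 / 6 = 22.55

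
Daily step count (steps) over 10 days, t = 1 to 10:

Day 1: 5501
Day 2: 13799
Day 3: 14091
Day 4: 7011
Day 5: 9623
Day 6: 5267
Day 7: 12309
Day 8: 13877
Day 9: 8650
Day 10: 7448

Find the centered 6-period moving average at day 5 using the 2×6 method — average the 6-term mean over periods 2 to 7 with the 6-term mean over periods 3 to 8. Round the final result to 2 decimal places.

10356.50

Sum over 2–7: 13799 + 14091 + 7011 + 9623 + 5267 + 12309 = 62100
Sum over 3–8: 14091 + 7011 + 9623 + 5267 + 12309 + 13877 = 62178
CMA at t=5 = (62100 + 62178) / (2·6) = 124278 / 12 = 10356.50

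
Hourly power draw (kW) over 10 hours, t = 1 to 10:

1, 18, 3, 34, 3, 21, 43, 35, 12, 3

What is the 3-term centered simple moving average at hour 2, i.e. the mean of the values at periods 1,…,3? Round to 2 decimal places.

Sum of periods 1–3: 1 + 18 + 3 = 22
Divide by 3: 22 / 3 = 7.33

7.33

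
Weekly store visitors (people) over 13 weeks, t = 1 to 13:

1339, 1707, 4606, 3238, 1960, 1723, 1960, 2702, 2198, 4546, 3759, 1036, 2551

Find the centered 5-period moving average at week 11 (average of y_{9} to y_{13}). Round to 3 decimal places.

2818.000

Sum of periods 9–13: 2198 + 4546 + 3759 + 1036 + 2551 = 14090
Divide by 5: 14090 / 5 = 2818.000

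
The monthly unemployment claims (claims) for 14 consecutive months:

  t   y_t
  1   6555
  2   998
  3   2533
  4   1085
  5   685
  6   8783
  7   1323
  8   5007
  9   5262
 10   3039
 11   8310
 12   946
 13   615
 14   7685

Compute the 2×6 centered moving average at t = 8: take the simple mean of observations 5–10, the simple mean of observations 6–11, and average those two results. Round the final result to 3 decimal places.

4651.917

Sum over 5–10: 685 + 8783 + 1323 + 5007 + 5262 + 3039 = 24099
Sum over 6–11: 8783 + 1323 + 5007 + 5262 + 3039 + 8310 = 31724
CMA at t=8 = (24099 + 31724) / (2·6) = 55823 / 12 = 4651.917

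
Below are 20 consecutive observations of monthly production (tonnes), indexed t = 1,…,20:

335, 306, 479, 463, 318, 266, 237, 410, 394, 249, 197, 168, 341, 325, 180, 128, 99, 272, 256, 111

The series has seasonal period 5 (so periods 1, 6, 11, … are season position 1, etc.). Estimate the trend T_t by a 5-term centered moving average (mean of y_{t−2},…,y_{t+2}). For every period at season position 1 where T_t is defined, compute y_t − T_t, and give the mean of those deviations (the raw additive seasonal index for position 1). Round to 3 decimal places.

-72.800

Season position 1 occurs at t = 6, 11, 16 (where T_t is defined).
t=6: T_6 = 338.80000; y_6 − T_6 = 266 − 338.80000 = -72.80000
t=11: T_11 = 269.80000; y_11 − T_11 = 197 − 269.80000 = -72.80000
t=16: T_16 = 200.80000; y_16 − T_16 = 128 − 200.80000 = -72.80000
Mean deviation: (-72.80000 + -72.80000 + -72.80000) / 3 = -72.800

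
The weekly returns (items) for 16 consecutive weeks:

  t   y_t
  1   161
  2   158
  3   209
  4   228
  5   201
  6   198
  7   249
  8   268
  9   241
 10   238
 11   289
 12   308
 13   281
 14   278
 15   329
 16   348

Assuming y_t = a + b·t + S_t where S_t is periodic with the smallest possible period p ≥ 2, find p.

First differences y_{t+1} − y_t: -3, 51, 19, -27, -3, 51, 19, -27, -3, 51, …
The difference pattern repeats every 4 terms and not for any smaller step, so p = 4.

4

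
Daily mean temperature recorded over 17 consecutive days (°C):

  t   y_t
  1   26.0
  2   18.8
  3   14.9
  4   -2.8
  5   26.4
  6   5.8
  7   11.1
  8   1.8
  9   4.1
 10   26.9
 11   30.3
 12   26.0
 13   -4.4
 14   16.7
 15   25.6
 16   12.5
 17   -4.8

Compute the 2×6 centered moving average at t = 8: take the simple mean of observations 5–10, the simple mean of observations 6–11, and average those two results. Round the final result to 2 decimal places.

Sum over 5–10: 26.4 + 5.8 + 11.1 + 1.8 + 4.1 + 26.9 = 76.1
Sum over 6–11: 5.8 + 11.1 + 1.8 + 4.1 + 26.9 + 30.3 = 80.0
CMA at t=8 = (76.1 + 80.0) / (2·6) = 156.1 / 12 = 13.01

13.01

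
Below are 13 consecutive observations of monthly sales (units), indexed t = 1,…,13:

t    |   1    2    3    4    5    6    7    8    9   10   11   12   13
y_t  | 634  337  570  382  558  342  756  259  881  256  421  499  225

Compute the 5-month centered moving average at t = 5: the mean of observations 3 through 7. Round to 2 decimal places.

Sum of periods 3–7: 570 + 382 + 558 + 342 + 756 = 2608
Divide by 5: 2608 / 5 = 521.60

521.60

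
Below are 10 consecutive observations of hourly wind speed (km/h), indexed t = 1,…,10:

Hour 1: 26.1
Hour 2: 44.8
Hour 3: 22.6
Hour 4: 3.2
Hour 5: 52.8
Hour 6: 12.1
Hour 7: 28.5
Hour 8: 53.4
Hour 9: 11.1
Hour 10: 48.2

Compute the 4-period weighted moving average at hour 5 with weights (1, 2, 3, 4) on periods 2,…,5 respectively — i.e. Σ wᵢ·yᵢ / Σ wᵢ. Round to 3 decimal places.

Weighted sum: 1·44.8 + 2·22.6 + 3·3.2 + 4·52.8 = 44.8 + 45.2 + 9.6 + 211.2 = 310.8
Weight total: 1 + 2 + 3 + 4 = 10
WMA = 310.8 / 10 = 31.080

31.080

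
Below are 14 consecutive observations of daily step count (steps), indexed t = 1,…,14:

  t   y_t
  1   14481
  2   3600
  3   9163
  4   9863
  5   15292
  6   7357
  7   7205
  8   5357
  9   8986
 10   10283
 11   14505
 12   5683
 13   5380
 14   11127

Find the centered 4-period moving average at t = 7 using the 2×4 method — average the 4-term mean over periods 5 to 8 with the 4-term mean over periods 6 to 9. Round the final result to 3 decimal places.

8014.500

Sum over 5–8: 15292 + 7357 + 7205 + 5357 = 35211
Sum over 6–9: 7357 + 7205 + 5357 + 8986 = 28905
CMA at t=7 = (35211 + 28905) / (2·4) = 64116 / 8 = 8014.500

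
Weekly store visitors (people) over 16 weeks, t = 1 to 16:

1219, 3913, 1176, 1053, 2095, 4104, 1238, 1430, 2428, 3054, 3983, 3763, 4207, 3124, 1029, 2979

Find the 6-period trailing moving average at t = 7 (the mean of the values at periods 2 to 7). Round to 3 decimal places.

2263.167

Sum of periods 2–7: 3913 + 1176 + 1053 + 2095 + 4104 + 1238 = 13579
Divide by 6: 13579 / 6 = 2263.167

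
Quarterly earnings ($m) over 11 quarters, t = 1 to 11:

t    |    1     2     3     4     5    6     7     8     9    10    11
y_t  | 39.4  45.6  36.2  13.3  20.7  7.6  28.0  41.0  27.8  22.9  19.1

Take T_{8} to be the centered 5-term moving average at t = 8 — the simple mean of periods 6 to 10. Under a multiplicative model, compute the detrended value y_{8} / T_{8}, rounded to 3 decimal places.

Trend T_8 = (7.6 + 28.0 + 41.0 + 27.8 + 22.9) / 5 = 127.3/5 = 25.46000
Ratio to trend: 41.0 / 25.46000 = 1.610

1.610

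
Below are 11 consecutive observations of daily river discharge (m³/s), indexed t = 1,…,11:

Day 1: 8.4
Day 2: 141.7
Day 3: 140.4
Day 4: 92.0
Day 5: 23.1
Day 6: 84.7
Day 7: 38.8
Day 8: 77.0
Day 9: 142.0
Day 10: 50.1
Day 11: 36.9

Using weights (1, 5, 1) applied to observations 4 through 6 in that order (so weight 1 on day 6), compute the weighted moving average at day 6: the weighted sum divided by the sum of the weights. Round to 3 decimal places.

Weighted sum: 1·92.0 + 5·23.1 + 1·84.7 = 92.0 + 115.5 + 84.7 = 292.2
Weight total: 1 + 5 + 1 = 7
WMA = 292.2 / 7 = 41.743

41.743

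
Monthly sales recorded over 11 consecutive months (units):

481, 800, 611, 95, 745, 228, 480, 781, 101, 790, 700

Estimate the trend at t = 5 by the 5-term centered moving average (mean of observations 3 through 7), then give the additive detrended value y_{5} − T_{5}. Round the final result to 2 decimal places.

Trend T_5 = (611 + 95 + 745 + 228 + 480) / 5 = 2159/5 = 431.8000
Detrended value: 745 − 431.8000 = 313.20

313.20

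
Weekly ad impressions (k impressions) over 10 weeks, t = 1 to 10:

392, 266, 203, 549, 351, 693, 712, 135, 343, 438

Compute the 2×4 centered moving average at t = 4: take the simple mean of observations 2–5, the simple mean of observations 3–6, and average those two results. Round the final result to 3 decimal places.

395.625

Sum over 2–5: 266 + 203 + 549 + 351 = 1369
Sum over 3–6: 203 + 549 + 351 + 693 = 1796
CMA at t=4 = (1369 + 1796) / (2·4) = 3165 / 8 = 395.625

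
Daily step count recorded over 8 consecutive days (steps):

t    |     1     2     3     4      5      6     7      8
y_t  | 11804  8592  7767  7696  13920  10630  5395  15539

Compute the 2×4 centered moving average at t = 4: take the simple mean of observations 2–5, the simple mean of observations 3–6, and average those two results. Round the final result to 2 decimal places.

Sum over 2–5: 8592 + 7767 + 7696 + 13920 = 37975
Sum over 3–6: 7767 + 7696 + 13920 + 10630 = 40013
CMA at t=4 = (37975 + 40013) / (2·4) = 77988 / 8 = 9748.50

9748.50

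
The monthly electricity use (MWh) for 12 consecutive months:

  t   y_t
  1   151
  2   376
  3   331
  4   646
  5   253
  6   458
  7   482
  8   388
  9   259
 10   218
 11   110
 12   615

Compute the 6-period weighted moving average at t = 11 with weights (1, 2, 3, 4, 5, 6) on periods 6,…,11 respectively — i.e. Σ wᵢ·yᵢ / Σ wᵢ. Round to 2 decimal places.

255.81

Weighted sum: 1·458 + 2·482 + 3·388 + 4·259 + 5·218 + 6·110 = 458 + 964 + 1164 + 1036 + 1090 + 660 = 5372
Weight total: 1 + 2 + 3 + 4 + 5 + 6 = 21
WMA = 5372 / 21 = 255.81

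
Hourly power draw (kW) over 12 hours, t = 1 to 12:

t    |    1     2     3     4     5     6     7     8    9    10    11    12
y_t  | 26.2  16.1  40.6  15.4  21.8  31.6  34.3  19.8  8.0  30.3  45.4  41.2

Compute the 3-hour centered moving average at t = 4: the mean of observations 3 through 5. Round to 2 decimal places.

Sum of periods 3–5: 40.6 + 15.4 + 21.8 = 77.8
Divide by 3: 77.8 / 3 = 25.93

25.93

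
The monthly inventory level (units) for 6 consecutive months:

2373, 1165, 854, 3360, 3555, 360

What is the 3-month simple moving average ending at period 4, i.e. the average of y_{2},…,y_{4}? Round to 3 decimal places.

Sum of periods 2–4: 1165 + 854 + 3360 = 5379
Divide by 3: 5379 / 3 = 1793.000

1793.000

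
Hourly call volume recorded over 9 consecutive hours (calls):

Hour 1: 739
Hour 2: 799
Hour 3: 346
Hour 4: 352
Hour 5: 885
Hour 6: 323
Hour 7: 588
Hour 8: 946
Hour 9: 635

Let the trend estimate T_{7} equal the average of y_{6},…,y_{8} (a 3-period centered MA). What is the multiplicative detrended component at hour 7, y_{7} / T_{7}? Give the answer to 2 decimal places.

Trend T_7 = (323 + 588 + 946) / 3 = 1857/3 = 619.0000
Ratio to trend: 588 / 619.0000 = 0.95

0.95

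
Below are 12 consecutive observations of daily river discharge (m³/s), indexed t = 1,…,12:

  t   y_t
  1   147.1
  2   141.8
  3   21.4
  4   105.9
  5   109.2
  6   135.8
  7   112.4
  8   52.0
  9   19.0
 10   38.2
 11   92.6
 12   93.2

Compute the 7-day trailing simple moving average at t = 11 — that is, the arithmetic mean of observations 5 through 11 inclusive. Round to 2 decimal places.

79.89

Sum of periods 5–11: 109.2 + 135.8 + 112.4 + 52.0 + 19.0 + 38.2 + 92.6 = 559.2
Divide by 7: 559.2 / 7 = 79.89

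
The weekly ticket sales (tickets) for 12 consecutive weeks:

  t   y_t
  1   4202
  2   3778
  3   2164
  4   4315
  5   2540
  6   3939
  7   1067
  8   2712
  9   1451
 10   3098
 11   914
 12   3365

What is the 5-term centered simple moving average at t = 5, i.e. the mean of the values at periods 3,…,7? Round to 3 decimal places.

2805.000

Sum of periods 3–7: 2164 + 4315 + 2540 + 3939 + 1067 = 14025
Divide by 5: 14025 / 5 = 2805.000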